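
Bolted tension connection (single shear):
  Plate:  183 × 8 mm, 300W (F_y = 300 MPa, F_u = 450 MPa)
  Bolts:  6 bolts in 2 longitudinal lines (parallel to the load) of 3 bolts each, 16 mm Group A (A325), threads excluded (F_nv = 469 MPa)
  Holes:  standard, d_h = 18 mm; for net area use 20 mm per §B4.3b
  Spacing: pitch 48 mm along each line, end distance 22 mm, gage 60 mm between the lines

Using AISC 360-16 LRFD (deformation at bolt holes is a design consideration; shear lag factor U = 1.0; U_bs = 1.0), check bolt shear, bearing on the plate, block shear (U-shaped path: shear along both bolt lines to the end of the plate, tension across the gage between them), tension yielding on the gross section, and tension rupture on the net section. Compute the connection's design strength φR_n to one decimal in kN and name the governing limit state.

Bolt shear: A_b = π(16)²/4 = 201.06 mm². φR_n = 0.75 × 469 × 201.06 × 6 × 1 = 424.3 kN.
Bearing (8 mm plate, F_u = 450 MPa): end bolts L_c = 22 − 18/2 = 13, R_n = min(1.2×13×8×450, 2.4×16×8×450) = 56.16 kN/bolt; interior L_c = 48 − 18 = 30, R_n = 129.6 kN/bolt. φR_n = 0.75 × (2×56.16 + 4×129.6) = 473.0 kN.
Block shear: shear path 2×[22+2×48] = 2×118 mm, A_gv = 1888, A_nv = 2×(118 − 2.5×20)×8 = 1088 mm²; tension across gage: (60 − 1×20)×8 = 320 mm². R_n = min(0.6×450×1088, 0.6×300×1888) + 1.0×450×320 = min(293.76, 339.84) + 144 = 437.76 kN. φR_n = 0.75 × 437.76 = 328.3 kN.
Tension yield (gross): A_g = 183×8 = 1464 mm². φR_n = 0.90 × 300 × 1464 = 395.3 kN.
Tension rupture (net): A_n = (183 − 2×20)×8 = 1144 mm² (U = 1.0, A_e = A_n). φR_n = 0.75 × 450 × 1144 = 386.1 kN.
Governing: min(424.3, 473.0, 328.3, 395.3, 386.1) = 328.3 kN → block shear.

328.3 kN (block shear governs)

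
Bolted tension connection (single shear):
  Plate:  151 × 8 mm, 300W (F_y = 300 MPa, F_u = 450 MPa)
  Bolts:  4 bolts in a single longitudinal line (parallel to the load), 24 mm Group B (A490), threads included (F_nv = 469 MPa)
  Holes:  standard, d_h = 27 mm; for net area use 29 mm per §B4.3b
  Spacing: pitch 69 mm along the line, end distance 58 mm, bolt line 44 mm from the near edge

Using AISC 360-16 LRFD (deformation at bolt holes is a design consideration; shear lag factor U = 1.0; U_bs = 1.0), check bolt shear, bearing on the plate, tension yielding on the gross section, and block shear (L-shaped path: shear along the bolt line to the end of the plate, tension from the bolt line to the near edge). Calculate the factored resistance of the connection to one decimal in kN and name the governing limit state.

Bolt shear: A_b = π(24)²/4 = 452.39 mm². φR_n = 0.75 × 469 × 452.39 × 4 × 1 = 636.5 kN.
Bearing (8 mm plate, F_u = 450 MPa): end bolts L_c = 58 − 27/2 = 44.5, R_n = min(1.2×44.5×8×450, 2.4×24×8×450) = 192.24 kN/bolt; interior L_c = 69 − 27 = 42, R_n = 181.44 kN/bolt. φR_n = 0.75 × (1×192.24 + 3×181.44) = 552.4 kN.
Tension yield (gross): A_g = 151×8 = 1208 mm². φR_n = 0.90 × 300 × 1208 = 326.2 kN.
Block shear: shear path 1×[58+3×69] = 1×265 mm, A_gv = 2120, A_nv = 1×(265 − 3.5×29)×8 = 1308 mm²; tension to near edge: (44 − 0.5×29)×8 = 236 mm². R_n = min(0.6×450×1308, 0.6×300×2120) + 1.0×450×236 = min(353.16, 381.6) + 106.2 = 459.36 kN. φR_n = 0.75 × 459.36 = 344.5 kN.
Governing: min(636.5, 552.4, 326.2, 344.5) = 326.2 kN → gross-section yield.

326.2 kN (gross-section yield governs)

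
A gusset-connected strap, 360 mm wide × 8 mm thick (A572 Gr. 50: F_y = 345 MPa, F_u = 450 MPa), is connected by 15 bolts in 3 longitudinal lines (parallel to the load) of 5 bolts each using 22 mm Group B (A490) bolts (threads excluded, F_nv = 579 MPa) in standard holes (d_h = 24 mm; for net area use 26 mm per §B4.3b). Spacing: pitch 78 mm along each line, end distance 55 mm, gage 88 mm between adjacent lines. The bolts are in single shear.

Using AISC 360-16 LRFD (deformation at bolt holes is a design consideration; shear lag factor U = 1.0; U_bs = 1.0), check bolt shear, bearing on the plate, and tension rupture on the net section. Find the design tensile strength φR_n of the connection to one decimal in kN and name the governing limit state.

Bolt shear: A_b = π(22)²/4 = 380.13 mm². φR_n = 0.75 × 579 × 380.13 × 15 × 1 = 2476.1 kN.
Bearing (8 mm plate, F_u = 450 MPa): end bolts L_c = 55 − 24/2 = 43, R_n = min(1.2×43×8×450, 2.4×22×8×450) = 185.76 kN/bolt; interior L_c = 78 − 24 = 54, R_n = 190.08 kN/bolt. φR_n = 0.75 × (3×185.76 + 12×190.08) = 2128.7 kN.
Tension rupture (net): A_n = (360 − 3×26)×8 = 2256 mm² (U = 1.0, A_e = A_n). φR_n = 0.75 × 450 × 2256 = 761.4 kN.
Governing: min(2476.1, 2128.7, 761.4) = 761.4 kN → net-section rupture.

761.4 kN (net-section rupture governs)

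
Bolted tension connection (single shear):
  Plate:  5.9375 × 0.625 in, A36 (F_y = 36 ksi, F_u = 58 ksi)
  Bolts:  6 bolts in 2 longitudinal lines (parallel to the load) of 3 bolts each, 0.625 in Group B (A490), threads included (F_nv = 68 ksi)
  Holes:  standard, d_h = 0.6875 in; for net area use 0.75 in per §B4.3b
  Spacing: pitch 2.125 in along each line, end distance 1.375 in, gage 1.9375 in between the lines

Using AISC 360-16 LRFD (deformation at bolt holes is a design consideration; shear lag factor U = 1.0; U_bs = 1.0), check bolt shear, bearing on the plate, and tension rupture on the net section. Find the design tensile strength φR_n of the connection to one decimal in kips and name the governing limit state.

Bolt shear: A_b = π(0.625)²/4 = 0.3068 in². φR_n = 0.75 × 68 × 0.3068 × 6 × 1 = 93.9 kips.
Bearing (0.625 in plate, F_u = 58 ksi): end bolts L_c = 1.375 − 0.6875/2 = 1.03125, R_n = min(1.2×1.03125×0.625×58, 2.4×0.625×0.625×58) = 44.859 kips/bolt; interior L_c = 2.125 − 0.6875 = 1.4375, R_n = 54.375 kips/bolt. φR_n = 0.75 × (2×44.859 + 4×54.375) = 230.4 kips.
Tension rupture (net): A_n = (5.9375 − 2×0.75)×0.625 = 2.7734 in² (U = 1.0, A_e = A_n). φR_n = 0.75 × 58 × 2.7734 = 120.6 kips.
Governing: min(93.9, 230.4, 120.6) = 93.9 kips → bolt shear.

93.9 kips (bolt shear governs)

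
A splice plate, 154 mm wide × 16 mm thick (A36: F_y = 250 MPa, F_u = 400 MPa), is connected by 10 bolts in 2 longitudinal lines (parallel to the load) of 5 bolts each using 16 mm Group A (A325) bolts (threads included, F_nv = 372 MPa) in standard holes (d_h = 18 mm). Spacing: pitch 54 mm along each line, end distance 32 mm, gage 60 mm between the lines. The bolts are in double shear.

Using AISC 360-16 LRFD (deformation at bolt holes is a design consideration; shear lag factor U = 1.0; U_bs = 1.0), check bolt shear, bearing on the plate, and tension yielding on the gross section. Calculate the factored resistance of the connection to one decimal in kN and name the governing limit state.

554.4 kN (gross-section yield governs)

Bolt shear: A_b = π(16)²/4 = 201.06 mm². φR_n = 0.75 × 372 × 201.06 × 10 × 2 = 1121.9 kN.
Bearing (16 mm plate, F_u = 400 MPa): end bolts L_c = 32 − 18/2 = 23, R_n = min(1.2×23×16×400, 2.4×16×16×400) = 176.64 kN/bolt; interior L_c = 54 − 18 = 36, R_n = 245.76 kN/bolt. φR_n = 0.75 × (2×176.64 + 8×245.76) = 1739.5 kN.
Tension yield (gross): A_g = 154×16 = 2464 mm². φR_n = 0.90 × 250 × 2464 = 554.4 kN.
Governing: min(1121.9, 1739.5, 554.4) = 554.4 kN → gross-section yield.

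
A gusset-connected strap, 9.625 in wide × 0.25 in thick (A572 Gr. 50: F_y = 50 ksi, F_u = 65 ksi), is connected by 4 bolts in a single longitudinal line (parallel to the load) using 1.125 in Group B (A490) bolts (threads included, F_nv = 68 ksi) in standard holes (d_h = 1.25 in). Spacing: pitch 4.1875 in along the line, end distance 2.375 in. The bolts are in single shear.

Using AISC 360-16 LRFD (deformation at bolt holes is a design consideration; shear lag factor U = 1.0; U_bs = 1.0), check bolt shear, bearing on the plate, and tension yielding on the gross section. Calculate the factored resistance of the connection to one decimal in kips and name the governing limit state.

Bolt shear: A_b = π(1.125)²/4 = 0.99402 in². φR_n = 0.75 × 68 × 0.99402 × 4 × 1 = 202.8 kips.
Bearing (0.25 in plate, F_u = 65 ksi): end bolts L_c = 2.375 − 1.25/2 = 1.75, R_n = min(1.2×1.75×0.25×65, 2.4×1.125×0.25×65) = 34.125 kips/bolt; interior L_c = 4.1875 − 1.25 = 2.9375, R_n = 43.875 kips/bolt. φR_n = 0.75 × (1×34.125 + 3×43.875) = 124.3 kips.
Tension yield (gross): A_g = 9.625×0.25 = 2.4063 in². φR_n = 0.90 × 50 × 2.4063 = 108.3 kips.
Governing: min(202.8, 124.3, 108.3) = 108.3 kips → gross-section yield.

108.3 kips (gross-section yield governs)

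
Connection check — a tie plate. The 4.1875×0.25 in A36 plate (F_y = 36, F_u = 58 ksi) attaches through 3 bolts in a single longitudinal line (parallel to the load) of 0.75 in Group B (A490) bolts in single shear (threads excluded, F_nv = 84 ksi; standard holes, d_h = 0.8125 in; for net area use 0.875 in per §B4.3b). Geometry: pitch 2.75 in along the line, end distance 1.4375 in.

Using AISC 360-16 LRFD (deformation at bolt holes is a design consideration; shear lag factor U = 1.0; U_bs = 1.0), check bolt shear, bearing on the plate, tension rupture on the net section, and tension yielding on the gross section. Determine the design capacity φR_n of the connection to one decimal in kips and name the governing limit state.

Bolt shear: A_b = π(0.75)²/4 = 0.44179 in². φR_n = 0.75 × 84 × 0.44179 × 3 × 1 = 83.5 kips.
Bearing (0.25 in plate, F_u = 58 ksi): end bolts L_c = 1.4375 − 0.8125/2 = 1.03125, R_n = min(1.2×1.03125×0.25×58, 2.4×0.75×0.25×58) = 17.944 kips/bolt; interior L_c = 2.75 − 0.8125 = 1.9375, R_n = 26.1 kips/bolt. φR_n = 0.75 × (1×17.944 + 2×26.1) = 52.6 kips.
Tension rupture (net): A_n = (4.1875 − 1×0.875)×0.25 = 0.82813 in² (U = 1.0, A_e = A_n). φR_n = 0.75 × 58 × 0.82813 = 36.0 kips.
Tension yield (gross): A_g = 4.1875×0.25 = 1.0469 in². φR_n = 0.90 × 36 × 1.0469 = 33.9 kips.
Governing: min(83.5, 52.6, 36.0, 33.9) = 33.9 kips → gross-section yield.

33.9 kips (gross-section yield governs)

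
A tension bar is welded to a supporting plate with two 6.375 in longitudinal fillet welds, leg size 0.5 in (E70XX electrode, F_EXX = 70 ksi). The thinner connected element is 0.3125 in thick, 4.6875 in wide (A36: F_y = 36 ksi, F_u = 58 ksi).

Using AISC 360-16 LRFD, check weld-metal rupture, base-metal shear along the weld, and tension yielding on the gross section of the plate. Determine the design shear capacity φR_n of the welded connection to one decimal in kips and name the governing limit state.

Weld metal: throat = 0.707×0.5 = 0.3535 in, L = 2×6.375 = 12.75 in. φR_n = 0.75 × 0.6 × 70 × 0.3535 × 12.75 = 142.0 kips.
Base metal shear (0.3125 in plate): yield φR_n = 1.0×0.6×36×0.3125×12.75 = 86.1 kips; rupture φR_n = 0.75×0.6×58×0.3125×12.75 = 104.0 kips; take 86.1 kips (yield).
Tension yield (gross): A_g = 4.6875×0.3125 = 1.4648 in². φR_n = 0.90 × 36 × 1.4648 = 47.5 kips.
Governing: min(142.0, 86.1, 47.5) = 47.5 kips → gross-section yield.

47.5 kips (gross-section yield governs)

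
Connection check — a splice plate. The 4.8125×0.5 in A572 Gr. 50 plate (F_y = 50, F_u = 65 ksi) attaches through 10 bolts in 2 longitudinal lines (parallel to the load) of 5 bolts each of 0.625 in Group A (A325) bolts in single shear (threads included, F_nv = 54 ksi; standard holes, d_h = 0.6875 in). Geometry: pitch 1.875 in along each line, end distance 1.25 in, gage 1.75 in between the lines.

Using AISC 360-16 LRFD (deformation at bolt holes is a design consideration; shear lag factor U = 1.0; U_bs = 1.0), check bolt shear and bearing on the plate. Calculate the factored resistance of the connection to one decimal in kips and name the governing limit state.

Bolt shear: A_b = π(0.625)²/4 = 0.3068 in². φR_n = 0.75 × 54 × 0.3068 × 10 × 1 = 124.3 kips.
Bearing (0.5 in plate, F_u = 65 ksi): end bolts L_c = 1.25 − 0.6875/2 = 0.90625, R_n = min(1.2×0.90625×0.5×65, 2.4×0.625×0.5×65) = 35.344 kips/bolt; interior L_c = 1.875 − 0.6875 = 1.1875, R_n = 46.313 kips/bolt. φR_n = 0.75 × (2×35.344 + 8×46.313) = 330.9 kips.
Governing: min(124.3, 330.9) = 124.3 kips → bolt shear.

124.3 kips (bolt shear governs)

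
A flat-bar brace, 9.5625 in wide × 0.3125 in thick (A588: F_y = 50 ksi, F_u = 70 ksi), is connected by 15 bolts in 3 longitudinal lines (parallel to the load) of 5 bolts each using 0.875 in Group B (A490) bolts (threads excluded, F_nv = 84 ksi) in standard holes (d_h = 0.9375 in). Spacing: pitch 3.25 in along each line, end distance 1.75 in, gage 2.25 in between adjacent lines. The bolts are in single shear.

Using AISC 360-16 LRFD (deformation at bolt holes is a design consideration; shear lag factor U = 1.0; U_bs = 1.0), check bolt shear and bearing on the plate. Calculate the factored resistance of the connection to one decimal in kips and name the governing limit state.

489.1 kips (bearing governs)

Bolt shear: A_b = π(0.875)²/4 = 0.60132 in². φR_n = 0.75 × 84 × 0.60132 × 15 × 1 = 568.2 kips.
Bearing (0.3125 in plate, F_u = 70 ksi): end bolts L_c = 1.75 − 0.9375/2 = 1.28125, R_n = min(1.2×1.28125×0.3125×70, 2.4×0.875×0.3125×70) = 33.633 kips/bolt; interior L_c = 3.25 − 0.9375 = 2.3125, R_n = 45.938 kips/bolt. φR_n = 0.75 × (3×33.633 + 12×45.938) = 489.1 kips.
Governing: min(568.2, 489.1) = 489.1 kips → bearing.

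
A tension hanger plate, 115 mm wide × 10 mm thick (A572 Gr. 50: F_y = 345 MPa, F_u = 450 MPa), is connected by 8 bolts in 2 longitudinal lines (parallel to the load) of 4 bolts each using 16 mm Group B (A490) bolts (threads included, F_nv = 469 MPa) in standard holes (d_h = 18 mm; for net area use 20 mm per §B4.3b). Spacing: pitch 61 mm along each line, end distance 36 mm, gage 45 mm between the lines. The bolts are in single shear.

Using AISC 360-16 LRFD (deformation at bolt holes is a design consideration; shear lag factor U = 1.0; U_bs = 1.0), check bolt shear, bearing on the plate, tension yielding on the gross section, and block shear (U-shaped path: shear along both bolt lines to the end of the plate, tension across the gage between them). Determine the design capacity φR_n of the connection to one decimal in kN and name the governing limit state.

Bolt shear: A_b = π(16)²/4 = 201.06 mm². φR_n = 0.75 × 469 × 201.06 × 8 × 1 = 565.8 kN.
Bearing (10 mm plate, F_u = 450 MPa): end bolts L_c = 36 − 18/2 = 27, R_n = min(1.2×27×10×450, 2.4×16×10×450) = 145.8 kN/bolt; interior L_c = 61 − 18 = 43, R_n = 172.8 kN/bolt. φR_n = 0.75 × (2×145.8 + 6×172.8) = 996.3 kN.
Tension yield (gross): A_g = 115×10 = 1150 mm². φR_n = 0.90 × 345 × 1150 = 357.1 kN.
Block shear: shear path 2×[36+3×61] = 2×219 mm, A_gv = 4380, A_nv = 2×(219 − 3.5×20)×10 = 2980 mm²; tension across gage: (45 − 1×20)×10 = 250 mm². R_n = min(0.6×450×2980, 0.6×345×4380) + 1.0×450×250 = min(804.6, 906.66) + 112.5 = 917.1 kN. φR_n = 0.75 × 917.1 = 687.8 kN.
Governing: min(565.8, 996.3, 357.1, 687.8) = 357.1 kN → gross-section yield.

357.1 kN (gross-section yield governs)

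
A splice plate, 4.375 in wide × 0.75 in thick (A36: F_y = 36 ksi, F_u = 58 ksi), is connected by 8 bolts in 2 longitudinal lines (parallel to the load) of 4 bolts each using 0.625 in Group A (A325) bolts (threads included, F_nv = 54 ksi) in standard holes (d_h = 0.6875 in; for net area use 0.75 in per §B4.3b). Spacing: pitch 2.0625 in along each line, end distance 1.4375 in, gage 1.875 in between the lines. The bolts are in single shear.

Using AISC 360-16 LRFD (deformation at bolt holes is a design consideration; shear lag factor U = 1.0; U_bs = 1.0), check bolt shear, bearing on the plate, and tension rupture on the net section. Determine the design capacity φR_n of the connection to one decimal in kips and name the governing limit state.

93.8 kips (net-section rupture governs)

Bolt shear: A_b = π(0.625)²/4 = 0.3068 in². φR_n = 0.75 × 54 × 0.3068 × 8 × 1 = 99.4 kips.
Bearing (0.75 in plate, F_u = 58 ksi): end bolts L_c = 1.4375 − 0.6875/2 = 1.09375, R_n = min(1.2×1.09375×0.75×58, 2.4×0.625×0.75×58) = 57.094 kips/bolt; interior L_c = 2.0625 − 0.6875 = 1.375, R_n = 65.25 kips/bolt. φR_n = 0.75 × (2×57.094 + 6×65.25) = 379.3 kips.
Tension rupture (net): A_n = (4.375 − 2×0.75)×0.75 = 2.1563 in² (U = 1.0, A_e = A_n). φR_n = 0.75 × 58 × 2.1563 = 93.8 kips.
Governing: min(99.4, 379.3, 93.8) = 93.8 kips → net-section rupture.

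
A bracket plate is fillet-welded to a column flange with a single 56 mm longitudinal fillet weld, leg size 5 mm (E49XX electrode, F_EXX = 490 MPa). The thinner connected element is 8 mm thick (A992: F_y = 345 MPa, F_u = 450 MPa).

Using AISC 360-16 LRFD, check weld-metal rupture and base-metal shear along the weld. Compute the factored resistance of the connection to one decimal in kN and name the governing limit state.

43.7 kN (weld metal governs)

Weld metal: throat = 0.707×5 = 3.535 mm, L = 56 mm. φR_n = 0.75 × 0.6 × 490 × 3.535 × 56 = 43.7 kN.
Base metal shear (8 mm plate): yield φR_n = 1.0×0.6×345×8×56 = 92.7 kN; rupture φR_n = 0.75×0.6×450×8×56 = 90.7 kN; take 90.7 kN (rupture).
Governing: min(43.7, 90.7) = 43.7 kN → weld metal.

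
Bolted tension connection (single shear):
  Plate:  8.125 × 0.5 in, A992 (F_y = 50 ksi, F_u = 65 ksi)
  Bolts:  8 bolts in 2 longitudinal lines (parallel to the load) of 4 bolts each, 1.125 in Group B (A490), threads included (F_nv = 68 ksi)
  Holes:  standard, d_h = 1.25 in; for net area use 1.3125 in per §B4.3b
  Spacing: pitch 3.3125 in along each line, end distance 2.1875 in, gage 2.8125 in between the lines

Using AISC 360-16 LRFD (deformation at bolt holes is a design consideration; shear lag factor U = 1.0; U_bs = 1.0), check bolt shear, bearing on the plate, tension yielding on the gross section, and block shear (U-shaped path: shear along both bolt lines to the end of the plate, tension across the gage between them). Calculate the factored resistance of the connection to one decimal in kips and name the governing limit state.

Bolt shear: A_b = π(1.125)²/4 = 0.99402 in². φR_n = 0.75 × 68 × 0.99402 × 8 × 1 = 405.6 kips.
Bearing (0.5 in plate, F_u = 65 ksi): end bolts L_c = 2.1875 − 1.25/2 = 1.5625, R_n = min(1.2×1.5625×0.5×65, 2.4×1.125×0.5×65) = 60.938 kips/bolt; interior L_c = 3.3125 − 1.25 = 2.0625, R_n = 80.438 kips/bolt. φR_n = 0.75 × (2×60.938 + 6×80.438) = 453.4 kips.
Tension yield (gross): A_g = 8.125×0.5 = 4.0625 in². φR_n = 0.90 × 50 × 4.0625 = 182.8 kips.
Block shear: shear path 2×[2.1875+3×3.3125] = 2×12.125 in, A_gv = 12.125, A_nv = 2×(12.125 − 3.5×1.3125)×0.5 = 7.5313 in²; tension across gage: (2.8125 − 1×1.3125)×0.5 = 0.75 in². R_n = min(0.6×65×7.5313, 0.6×50×12.125) + 1.0×65×0.75 = min(293.72, 363.75) + 48.75 = 342.47 kips. φR_n = 0.75 × 342.47 = 256.9 kips.
Governing: min(405.6, 453.4, 182.8, 256.9) = 182.8 kips → gross-section yield.

182.8 kips (gross-section yield governs)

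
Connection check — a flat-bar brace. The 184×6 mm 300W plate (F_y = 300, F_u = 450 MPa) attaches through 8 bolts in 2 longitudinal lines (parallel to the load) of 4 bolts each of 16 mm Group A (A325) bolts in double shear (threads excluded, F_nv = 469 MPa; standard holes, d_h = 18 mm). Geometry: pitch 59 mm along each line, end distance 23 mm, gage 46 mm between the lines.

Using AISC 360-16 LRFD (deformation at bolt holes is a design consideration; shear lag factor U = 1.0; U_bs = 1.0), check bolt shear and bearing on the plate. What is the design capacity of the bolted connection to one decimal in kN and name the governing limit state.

Bolt shear: A_b = π(16)²/4 = 201.06 mm². φR_n = 0.75 × 469 × 201.06 × 8 × 2 = 1131.6 kN.
Bearing (6 mm plate, F_u = 450 MPa): end bolts L_c = 23 − 18/2 = 14, R_n = min(1.2×14×6×450, 2.4×16×6×450) = 45.36 kN/bolt; interior L_c = 59 − 18 = 41, R_n = 103.68 kN/bolt. φR_n = 0.75 × (2×45.36 + 6×103.68) = 534.6 kN.
Governing: min(1131.6, 534.6) = 534.6 kN → bearing.

534.6 kN (bearing governs)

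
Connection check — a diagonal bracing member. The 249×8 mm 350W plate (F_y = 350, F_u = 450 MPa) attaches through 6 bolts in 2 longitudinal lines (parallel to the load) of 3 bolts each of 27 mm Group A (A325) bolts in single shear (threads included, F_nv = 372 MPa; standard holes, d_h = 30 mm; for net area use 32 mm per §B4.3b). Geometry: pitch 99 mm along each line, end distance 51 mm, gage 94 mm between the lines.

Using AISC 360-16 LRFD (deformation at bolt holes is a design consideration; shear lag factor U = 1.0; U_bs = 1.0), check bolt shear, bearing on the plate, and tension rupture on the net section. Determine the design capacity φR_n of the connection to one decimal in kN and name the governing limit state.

Bolt shear: A_b = π(27)²/4 = 572.56 mm². φR_n = 0.75 × 372 × 572.56 × 6 × 1 = 958.5 kN.
Bearing (8 mm plate, F_u = 450 MPa): end bolts L_c = 51 − 30/2 = 36, R_n = min(1.2×36×8×450, 2.4×27×8×450) = 155.52 kN/bolt; interior L_c = 99 − 30 = 69, R_n = 233.28 kN/bolt. φR_n = 0.75 × (2×155.52 + 4×233.28) = 933.1 kN.
Tension rupture (net): A_n = (249 − 2×32)×8 = 1480 mm² (U = 1.0, A_e = A_n). φR_n = 0.75 × 450 × 1480 = 499.5 kN.
Governing: min(958.5, 933.1, 499.5) = 499.5 kN → net-section rupture.

499.5 kN (net-section rupture governs)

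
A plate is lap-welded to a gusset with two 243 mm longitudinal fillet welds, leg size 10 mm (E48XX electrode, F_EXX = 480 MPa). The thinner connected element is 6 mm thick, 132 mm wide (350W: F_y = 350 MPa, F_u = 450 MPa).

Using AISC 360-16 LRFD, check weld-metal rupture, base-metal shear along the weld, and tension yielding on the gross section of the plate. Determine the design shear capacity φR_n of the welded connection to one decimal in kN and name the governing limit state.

Weld metal: throat = 0.707×10 = 7.07 mm, L = 2×243 = 486 mm. φR_n = 0.75 × 0.6 × 480 × 7.07 × 486 = 742.2 kN.
Base metal shear (6 mm plate): yield φR_n = 1.0×0.6×350×6×486 = 612.4 kN; rupture φR_n = 0.75×0.6×450×6×486 = 590.5 kN; take 590.5 kN (rupture).
Tension yield (gross): A_g = 132×6 = 792 mm². φR_n = 0.90 × 350 × 792 = 249.5 kN.
Governing: min(742.2, 590.5, 249.5) = 249.5 kN → gross-section yield.

249.5 kN (gross-section yield governs)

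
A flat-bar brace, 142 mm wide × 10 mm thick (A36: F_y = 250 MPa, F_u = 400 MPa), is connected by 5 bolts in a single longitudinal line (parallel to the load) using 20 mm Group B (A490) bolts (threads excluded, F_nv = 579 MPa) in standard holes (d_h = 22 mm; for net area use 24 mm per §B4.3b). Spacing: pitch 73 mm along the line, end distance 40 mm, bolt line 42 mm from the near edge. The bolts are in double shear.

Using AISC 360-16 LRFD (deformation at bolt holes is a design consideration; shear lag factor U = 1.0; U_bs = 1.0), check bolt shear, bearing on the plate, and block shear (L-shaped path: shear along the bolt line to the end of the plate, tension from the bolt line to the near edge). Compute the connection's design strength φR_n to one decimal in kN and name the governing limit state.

Bolt shear: A_b = π(20)²/4 = 314.16 mm². φR_n = 0.75 × 579 × 314.16 × 5 × 2 = 1364.2 kN.
Bearing (10 mm plate, F_u = 400 MPa): end bolts L_c = 40 − 22/2 = 29, R_n = min(1.2×29×10×400, 2.4×20×10×400) = 139.2 kN/bolt; interior L_c = 73 − 22 = 51, R_n = 192 kN/bolt. φR_n = 0.75 × (1×139.2 + 4×192) = 680.4 kN.
Block shear: shear path 1×[40+4×73] = 1×332 mm, A_gv = 3320, A_nv = 1×(332 − 4.5×24)×10 = 2240 mm²; tension to near edge: (42 − 0.5×24)×10 = 300 mm². R_n = min(0.6×400×2240, 0.6×250×3320) + 1.0×400×300 = min(537.6, 498) + 120 = 618 kN. φR_n = 0.75 × 618 = 463.5 kN.
Governing: min(1364.2, 680.4, 463.5) = 463.5 kN → block shear.

463.5 kN (block shear governs)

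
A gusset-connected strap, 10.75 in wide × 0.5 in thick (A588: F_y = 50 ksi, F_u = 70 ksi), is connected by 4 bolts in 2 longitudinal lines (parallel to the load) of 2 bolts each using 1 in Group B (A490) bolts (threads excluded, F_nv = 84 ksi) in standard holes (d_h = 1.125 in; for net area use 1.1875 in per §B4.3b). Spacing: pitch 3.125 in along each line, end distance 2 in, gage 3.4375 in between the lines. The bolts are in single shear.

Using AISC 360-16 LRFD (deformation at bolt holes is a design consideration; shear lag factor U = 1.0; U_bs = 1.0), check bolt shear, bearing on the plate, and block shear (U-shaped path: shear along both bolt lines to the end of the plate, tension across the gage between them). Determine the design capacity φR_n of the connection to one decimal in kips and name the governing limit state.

Bolt shear: A_b = π(1)²/4 = 0.7854 in². φR_n = 0.75 × 84 × 0.7854 × 4 × 1 = 197.9 kips.
Bearing (0.5 in plate, F_u = 70 ksi): end bolts L_c = 2 − 1.125/2 = 1.4375, R_n = min(1.2×1.4375×0.5×70, 2.4×1×0.5×70) = 60.375 kips/bolt; interior L_c = 3.125 − 1.125 = 2, R_n = 84 kips/bolt. φR_n = 0.75 × (2×60.375 + 2×84) = 216.6 kips.
Block shear: shear path 2×[2+1×3.125] = 2×5.125 in, A_gv = 5.125, A_nv = 2×(5.125 − 1.5×1.1875)×0.5 = 3.3438 in²; tension across gage: (3.4375 − 1×1.1875)×0.5 = 1.125 in². R_n = min(0.6×70×3.3438, 0.6×50×5.125) + 1.0×70×1.125 = min(140.44, 153.75) + 78.75 = 219.19 kips. φR_n = 0.75 × 219.19 = 164.4 kips.
Governing: min(197.9, 216.6, 164.4) = 164.4 kips → block shear.

164.4 kips (block shear governs)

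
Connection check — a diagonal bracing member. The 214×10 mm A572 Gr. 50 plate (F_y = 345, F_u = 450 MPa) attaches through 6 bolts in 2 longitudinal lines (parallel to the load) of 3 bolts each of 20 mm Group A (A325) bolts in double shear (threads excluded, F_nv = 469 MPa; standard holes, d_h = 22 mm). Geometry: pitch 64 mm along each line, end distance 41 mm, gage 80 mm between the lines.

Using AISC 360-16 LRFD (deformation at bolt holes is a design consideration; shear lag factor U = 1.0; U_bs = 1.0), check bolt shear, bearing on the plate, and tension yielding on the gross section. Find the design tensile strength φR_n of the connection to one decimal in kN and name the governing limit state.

664.5 kN (gross-section yield governs)

Bolt shear: A_b = π(20)²/4 = 314.16 mm². φR_n = 0.75 × 469 × 314.16 × 6 × 2 = 1326.1 kN.
Bearing (10 mm plate, F_u = 450 MPa): end bolts L_c = 41 − 22/2 = 30, R_n = min(1.2×30×10×450, 2.4×20×10×450) = 162 kN/bolt; interior L_c = 64 − 22 = 42, R_n = 216 kN/bolt. φR_n = 0.75 × (2×162 + 4×216) = 891.0 kN.
Tension yield (gross): A_g = 214×10 = 2140 mm². φR_n = 0.90 × 345 × 2140 = 664.5 kN.
Governing: min(1326.1, 891.0, 664.5) = 664.5 kN → gross-section yield.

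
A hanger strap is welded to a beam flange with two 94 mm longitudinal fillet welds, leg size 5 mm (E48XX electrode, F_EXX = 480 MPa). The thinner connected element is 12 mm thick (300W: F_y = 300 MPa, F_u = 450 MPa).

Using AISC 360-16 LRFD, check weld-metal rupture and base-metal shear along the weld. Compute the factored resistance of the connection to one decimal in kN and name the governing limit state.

143.5 kN (weld metal governs)

Weld metal: throat = 0.707×5 = 3.535 mm, L = 2×94 = 188 mm. φR_n = 0.75 × 0.6 × 480 × 3.535 × 188 = 143.5 kN.
Base metal shear (12 mm plate): yield φR_n = 1.0×0.6×300×12×188 = 406.1 kN; rupture φR_n = 0.75×0.6×450×12×188 = 456.8 kN; take 406.1 kN (yield).
Governing: min(143.5, 406.1) = 143.5 kN → weld metal.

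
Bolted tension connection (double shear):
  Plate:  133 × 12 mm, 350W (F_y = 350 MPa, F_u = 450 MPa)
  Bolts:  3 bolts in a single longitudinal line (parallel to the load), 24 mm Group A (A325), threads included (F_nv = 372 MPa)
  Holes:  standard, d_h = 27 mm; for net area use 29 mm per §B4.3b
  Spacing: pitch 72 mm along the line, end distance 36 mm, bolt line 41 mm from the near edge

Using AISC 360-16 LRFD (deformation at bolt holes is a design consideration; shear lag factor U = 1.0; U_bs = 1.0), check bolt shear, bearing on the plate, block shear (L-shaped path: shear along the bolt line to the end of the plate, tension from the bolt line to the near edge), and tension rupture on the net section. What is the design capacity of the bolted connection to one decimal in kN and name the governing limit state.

Bolt shear: A_b = π(24)²/4 = 452.39 mm². φR_n = 0.75 × 372 × 452.39 × 3 × 2 = 757.3 kN.
Bearing (12 mm plate, F_u = 450 MPa): end bolts L_c = 36 − 27/2 = 22.5, R_n = min(1.2×22.5×12×450, 2.4×24×12×450) = 145.8 kN/bolt; interior L_c = 72 − 27 = 45, R_n = 291.6 kN/bolt. φR_n = 0.75 × (1×145.8 + 2×291.6) = 546.8 kN.
Block shear: shear path 1×[36+2×72] = 1×180 mm, A_gv = 2160, A_nv = 1×(180 − 2.5×29)×12 = 1290 mm²; tension to near edge: (41 − 0.5×29)×12 = 318 mm². R_n = min(0.6×450×1290, 0.6×350×2160) + 1.0×450×318 = min(348.3, 453.6) + 143.1 = 491.4 kN. φR_n = 0.75 × 491.4 = 368.6 kN.
Tension rupture (net): A_n = (133 − 1×29)×12 = 1248 mm² (U = 1.0, A_e = A_n). φR_n = 0.75 × 450 × 1248 = 421.2 kN.
Governing: min(757.3, 546.8, 368.6, 421.2) = 368.6 kN → block shear.

368.6 kN (block shear governs)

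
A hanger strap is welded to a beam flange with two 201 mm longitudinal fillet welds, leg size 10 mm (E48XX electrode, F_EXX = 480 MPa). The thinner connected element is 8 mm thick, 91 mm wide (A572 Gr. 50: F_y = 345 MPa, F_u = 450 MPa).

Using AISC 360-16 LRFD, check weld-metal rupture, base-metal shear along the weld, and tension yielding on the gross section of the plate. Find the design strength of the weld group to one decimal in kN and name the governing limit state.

Weld metal: throat = 0.707×10 = 7.07 mm, L = 2×201 = 402 mm. φR_n = 0.75 × 0.6 × 480 × 7.07 × 402 = 613.9 kN.
Base metal shear (8 mm plate): yield φR_n = 1.0×0.6×345×8×402 = 665.7 kN; rupture φR_n = 0.75×0.6×450×8×402 = 651.2 kN; take 651.2 kN (rupture).
Tension yield (gross): A_g = 91×8 = 728 mm². φR_n = 0.90 × 345 × 728 = 226.0 kN.
Governing: min(613.9, 651.2, 226.0) = 226.0 kN → gross-section yield.

226.0 kN (gross-section yield governs)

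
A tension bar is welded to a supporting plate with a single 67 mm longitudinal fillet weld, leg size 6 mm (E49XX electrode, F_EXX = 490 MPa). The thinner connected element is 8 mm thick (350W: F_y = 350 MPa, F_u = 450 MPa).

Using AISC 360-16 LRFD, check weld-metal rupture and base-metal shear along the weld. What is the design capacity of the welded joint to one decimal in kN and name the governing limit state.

Weld metal: throat = 0.707×6 = 4.242 mm, L = 67 mm. φR_n = 0.75 × 0.6 × 490 × 4.242 × 67 = 62.7 kN.
Base metal shear (8 mm plate): yield φR_n = 1.0×0.6×350×8×67 = 112.6 kN; rupture φR_n = 0.75×0.6×450×8×67 = 108.5 kN; take 108.5 kN (rupture).
Governing: min(62.7, 108.5) = 62.7 kN → weld metal.

62.7 kN (weld metal governs)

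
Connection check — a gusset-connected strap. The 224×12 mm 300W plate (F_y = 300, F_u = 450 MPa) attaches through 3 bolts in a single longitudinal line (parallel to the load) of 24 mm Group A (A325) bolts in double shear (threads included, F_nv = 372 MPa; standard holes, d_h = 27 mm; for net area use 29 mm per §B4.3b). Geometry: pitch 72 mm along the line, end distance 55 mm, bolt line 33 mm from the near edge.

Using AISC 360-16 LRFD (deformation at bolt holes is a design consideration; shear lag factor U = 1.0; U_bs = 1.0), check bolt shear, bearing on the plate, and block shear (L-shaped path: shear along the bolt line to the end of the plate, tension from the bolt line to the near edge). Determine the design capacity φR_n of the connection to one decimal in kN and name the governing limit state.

382.3 kN (block shear governs)

Bolt shear: A_b = π(24)²/4 = 452.39 mm². φR_n = 0.75 × 372 × 452.39 × 3 × 2 = 757.3 kN.
Bearing (12 mm plate, F_u = 450 MPa): end bolts L_c = 55 − 27/2 = 41.5, R_n = min(1.2×41.5×12×450, 2.4×24×12×450) = 268.92 kN/bolt; interior L_c = 72 − 27 = 45, R_n = 291.6 kN/bolt. φR_n = 0.75 × (1×268.92 + 2×291.6) = 639.1 kN.
Block shear: shear path 1×[55+2×72] = 1×199 mm, A_gv = 2388, A_nv = 1×(199 − 2.5×29)×12 = 1518 mm²; tension to near edge: (33 − 0.5×29)×12 = 222 mm². R_n = min(0.6×450×1518, 0.6×300×2388) + 1.0×450×222 = min(409.86, 429.84) + 99.9 = 509.76 kN. φR_n = 0.75 × 509.76 = 382.3 kN.
Governing: min(757.3, 639.1, 382.3) = 382.3 kN → block shear.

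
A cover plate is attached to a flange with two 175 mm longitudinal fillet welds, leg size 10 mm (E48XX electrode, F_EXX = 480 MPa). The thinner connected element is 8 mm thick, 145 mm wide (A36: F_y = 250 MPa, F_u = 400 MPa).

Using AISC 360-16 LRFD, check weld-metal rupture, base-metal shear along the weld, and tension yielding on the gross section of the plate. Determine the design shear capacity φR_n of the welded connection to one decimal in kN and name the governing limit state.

Weld metal: throat = 0.707×10 = 7.07 mm, L = 2×175 = 350 mm. φR_n = 0.75 × 0.6 × 480 × 7.07 × 350 = 534.5 kN.
Base metal shear (8 mm plate): yield φR_n = 1.0×0.6×250×8×350 = 420.0 kN; rupture φR_n = 0.75×0.6×400×8×350 = 504.0 kN; take 420.0 kN (yield).
Tension yield (gross): A_g = 145×8 = 1160 mm². φR_n = 0.90 × 250 × 1160 = 261.0 kN.
Governing: min(534.5, 420.0, 261.0) = 261.0 kN → gross-section yield.

261.0 kN (gross-section yield governs)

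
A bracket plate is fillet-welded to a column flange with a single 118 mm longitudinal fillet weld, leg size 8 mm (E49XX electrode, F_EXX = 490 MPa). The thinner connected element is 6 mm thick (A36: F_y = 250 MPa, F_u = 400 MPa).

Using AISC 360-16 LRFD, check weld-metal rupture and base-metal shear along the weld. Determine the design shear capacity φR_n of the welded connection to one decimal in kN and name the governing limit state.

106.2 kN (base-metal shear governs)

Weld metal: throat = 0.707×8 = 5.656 mm, L = 118 mm. φR_n = 0.75 × 0.6 × 490 × 5.656 × 118 = 147.2 kN.
Base metal shear (6 mm plate): yield φR_n = 1.0×0.6×250×6×118 = 106.2 kN; rupture φR_n = 0.75×0.6×400×6×118 = 127.4 kN; take 106.2 kN (yield).
Governing: min(147.2, 106.2) = 106.2 kN → base-metal shear.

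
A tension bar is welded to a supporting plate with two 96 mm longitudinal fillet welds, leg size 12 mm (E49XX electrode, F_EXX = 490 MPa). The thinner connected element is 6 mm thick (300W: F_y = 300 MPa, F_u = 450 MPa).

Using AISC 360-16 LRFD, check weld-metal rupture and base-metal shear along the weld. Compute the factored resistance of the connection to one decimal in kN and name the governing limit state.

207.4 kN (base-metal shear governs)

Weld metal: throat = 0.707×12 = 8.484 mm, L = 2×96 = 192 mm. φR_n = 0.75 × 0.6 × 490 × 8.484 × 192 = 359.2 kN.
Base metal shear (6 mm plate): yield φR_n = 1.0×0.6×300×6×192 = 207.4 kN; rupture φR_n = 0.75×0.6×450×6×192 = 233.3 kN; take 207.4 kN (yield).
Governing: min(359.2, 207.4) = 207.4 kN → base-metal shear.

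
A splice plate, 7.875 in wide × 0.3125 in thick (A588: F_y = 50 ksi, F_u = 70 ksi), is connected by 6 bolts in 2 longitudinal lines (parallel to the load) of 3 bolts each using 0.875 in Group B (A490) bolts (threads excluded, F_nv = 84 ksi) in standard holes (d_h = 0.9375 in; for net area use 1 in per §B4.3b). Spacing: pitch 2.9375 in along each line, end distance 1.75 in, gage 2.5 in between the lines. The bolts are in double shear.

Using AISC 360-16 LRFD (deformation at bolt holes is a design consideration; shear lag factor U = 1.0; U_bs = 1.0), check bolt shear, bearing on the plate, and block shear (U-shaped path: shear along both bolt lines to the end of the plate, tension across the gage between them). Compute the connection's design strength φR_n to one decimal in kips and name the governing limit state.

125.5 kips (block shear governs)

Bolt shear: A_b = π(0.875)²/4 = 0.60132 in². φR_n = 0.75 × 84 × 0.60132 × 6 × 2 = 454.6 kips.
Bearing (0.3125 in plate, F_u = 70 ksi): end bolts L_c = 1.75 − 0.9375/2 = 1.28125, R_n = min(1.2×1.28125×0.3125×70, 2.4×0.875×0.3125×70) = 33.633 kips/bolt; interior L_c = 2.9375 − 0.9375 = 2, R_n = 45.938 kips/bolt. φR_n = 0.75 × (2×33.633 + 4×45.938) = 188.3 kips.
Block shear: shear path 2×[1.75+2×2.9375] = 2×7.625 in, A_gv = 4.7656, A_nv = 2×(7.625 − 2.5×1)×0.3125 = 3.2031 in²; tension across gage: (2.5 − 1×1)×0.3125 = 0.46875 in². R_n = min(0.6×70×3.2031, 0.6×50×4.7656) + 1.0×70×0.46875 = min(134.53, 142.97) + 32.813 = 167.34 kips. φR_n = 0.75 × 167.34 = 125.5 kips.
Governing: min(454.6, 188.3, 125.5) = 125.5 kips → block shear.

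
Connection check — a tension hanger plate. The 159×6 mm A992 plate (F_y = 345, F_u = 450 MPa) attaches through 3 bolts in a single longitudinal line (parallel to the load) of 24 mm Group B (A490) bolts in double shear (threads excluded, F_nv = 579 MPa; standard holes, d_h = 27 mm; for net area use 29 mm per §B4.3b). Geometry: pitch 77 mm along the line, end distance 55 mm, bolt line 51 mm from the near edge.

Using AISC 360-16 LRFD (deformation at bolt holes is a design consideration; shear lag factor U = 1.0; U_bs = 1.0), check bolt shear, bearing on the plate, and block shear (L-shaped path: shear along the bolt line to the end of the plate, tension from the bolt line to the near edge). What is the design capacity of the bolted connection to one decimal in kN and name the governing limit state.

Bolt shear: A_b = π(24)²/4 = 452.39 mm². φR_n = 0.75 × 579 × 452.39 × 3 × 2 = 1178.7 kN.
Bearing (6 mm plate, F_u = 450 MPa): end bolts L_c = 55 − 27/2 = 41.5, R_n = min(1.2×41.5×6×450, 2.4×24×6×450) = 134.46 kN/bolt; interior L_c = 77 − 27 = 50, R_n = 155.52 kN/bolt. φR_n = 0.75 × (1×134.46 + 2×155.52) = 334.1 kN.
Block shear: shear path 1×[55+2×77] = 1×209 mm, A_gv = 1254, A_nv = 1×(209 − 2.5×29)×6 = 819 mm²; tension to near edge: (51 − 0.5×29)×6 = 219 mm². R_n = min(0.6×450×819, 0.6×345×1254) + 1.0×450×219 = min(221.13, 259.58) + 98.55 = 319.68 kN. φR_n = 0.75 × 319.68 = 239.8 kN.
Governing: min(1178.7, 334.1, 239.8) = 239.8 kN → block shear.

239.8 kN (block shear governs)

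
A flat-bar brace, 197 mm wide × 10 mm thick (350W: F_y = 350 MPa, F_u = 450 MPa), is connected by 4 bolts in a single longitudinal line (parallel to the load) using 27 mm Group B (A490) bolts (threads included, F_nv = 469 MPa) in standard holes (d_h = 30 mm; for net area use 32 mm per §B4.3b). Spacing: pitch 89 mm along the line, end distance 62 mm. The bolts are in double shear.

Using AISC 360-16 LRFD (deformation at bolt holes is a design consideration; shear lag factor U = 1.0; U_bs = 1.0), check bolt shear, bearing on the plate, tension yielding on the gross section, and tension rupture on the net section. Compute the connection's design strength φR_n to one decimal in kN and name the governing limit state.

Bolt shear: A_b = π(27)²/4 = 572.56 mm². φR_n = 0.75 × 469 × 572.56 × 4 × 2 = 1611.2 kN.
Bearing (10 mm plate, F_u = 450 MPa): end bolts L_c = 62 − 30/2 = 47, R_n = min(1.2×47×10×450, 2.4×27×10×450) = 253.8 kN/bolt; interior L_c = 89 − 30 = 59, R_n = 291.6 kN/bolt. φR_n = 0.75 × (1×253.8 + 3×291.6) = 846.5 kN.
Tension yield (gross): A_g = 197×10 = 1970 mm². φR_n = 0.90 × 350 × 1970 = 620.6 kN.
Tension rupture (net): A_n = (197 − 1×32)×10 = 1650 mm² (U = 1.0, A_e = A_n). φR_n = 0.75 × 450 × 1650 = 556.9 kN.
Governing: min(1611.2, 846.5, 620.6, 556.9) = 556.9 kN → net-section rupture.

556.9 kN (net-section rupture governs)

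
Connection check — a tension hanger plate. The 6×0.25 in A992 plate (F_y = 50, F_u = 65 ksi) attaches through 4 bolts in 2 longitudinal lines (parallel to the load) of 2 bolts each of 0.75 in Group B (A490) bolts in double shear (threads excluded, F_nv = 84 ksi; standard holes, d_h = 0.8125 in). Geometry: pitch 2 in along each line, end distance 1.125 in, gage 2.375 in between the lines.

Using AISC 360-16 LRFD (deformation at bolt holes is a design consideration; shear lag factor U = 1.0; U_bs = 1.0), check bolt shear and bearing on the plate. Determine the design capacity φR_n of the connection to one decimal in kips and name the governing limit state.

Bolt shear: A_b = π(0.75)²/4 = 0.44179 in². φR_n = 0.75 × 84 × 0.44179 × 4 × 2 = 222.7 kips.
Bearing (0.25 in plate, F_u = 65 ksi): end bolts L_c = 1.125 − 0.8125/2 = 0.71875, R_n = min(1.2×0.71875×0.25×65, 2.4×0.75×0.25×65) = 14.016 kips/bolt; interior L_c = 2 − 0.8125 = 1.1875, R_n = 23.156 kips/bolt. φR_n = 0.75 × (2×14.016 + 2×23.156) = 55.8 kips.
Governing: min(222.7, 55.8) = 55.8 kips → bearing.

55.8 kips (bearing governs)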